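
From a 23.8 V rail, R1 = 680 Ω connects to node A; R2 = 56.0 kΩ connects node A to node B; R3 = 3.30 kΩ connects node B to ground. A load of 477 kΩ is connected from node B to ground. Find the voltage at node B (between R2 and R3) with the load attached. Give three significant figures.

At node B, R3 is in parallel with the load: R3‖R_L = 3277 Ω.
Below node A the resistance is R2 + (R3‖R_L) = 59280 Ω, so V_A = 23.8 × 59280/59960 = 23.53 V.
Then V_B = V_A × (R3‖R_L)/(R2 + R3‖R_L) = 23.53 × 3277/59280 = 1.30 V.

V ≈ 1.30 V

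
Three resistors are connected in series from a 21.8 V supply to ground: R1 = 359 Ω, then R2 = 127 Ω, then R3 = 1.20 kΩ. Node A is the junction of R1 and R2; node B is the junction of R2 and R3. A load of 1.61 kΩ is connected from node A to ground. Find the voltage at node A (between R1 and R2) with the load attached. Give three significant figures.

Below node A the series string R2+R3 = 1327 Ω sits in parallel with the 1610 Ω load: 727.4 Ω.
V_A = 21.8 × 727.4/(359 + 727.4) = 14.6 V.

V ≈ 14.6 V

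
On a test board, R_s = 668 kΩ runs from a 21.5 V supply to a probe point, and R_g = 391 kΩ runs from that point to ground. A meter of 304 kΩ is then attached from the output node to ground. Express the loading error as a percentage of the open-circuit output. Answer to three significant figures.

Unloaded V = 21.5 × 391/1059 = 7.938 V.
Loaded: R_g‖R_L = 171.0 kΩ, giving V = 21.5 × 171.0/839.0 = 4.383 V.
Drop = (7.938 − 4.383) / 7.938 = 44.8 %.

44.8 %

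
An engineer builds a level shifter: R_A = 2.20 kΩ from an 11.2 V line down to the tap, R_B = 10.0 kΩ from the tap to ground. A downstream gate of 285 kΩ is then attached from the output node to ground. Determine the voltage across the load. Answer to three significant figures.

The load sits in parallel with R_B: R_B‖R_L = (10.0 × 285) / (10.0 + 285) = 9.661 kΩ.
V_out = 11.2 × 9.661 / (2.20 + 9.661) = 11.2 × 9.661/11.86 = 9.12 V.

V_out ≈ 9.12 V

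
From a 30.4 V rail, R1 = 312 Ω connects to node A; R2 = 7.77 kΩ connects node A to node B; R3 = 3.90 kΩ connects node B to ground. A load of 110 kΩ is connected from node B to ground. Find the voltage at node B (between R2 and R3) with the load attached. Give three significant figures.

V ≈ 9.66 V

At node B, R3 is in parallel with the load: R3‖R_L = 3766 Ω.
Below node A the resistance is R2 + (R3‖R_L) = 11540 Ω, so V_A = 30.4 × 11540/11850 = 29.60 V.
Then V_B = V_A × (R3‖R_L)/(R2 + R3‖R_L) = 29.60 × 3766/11540 = 9.66 V.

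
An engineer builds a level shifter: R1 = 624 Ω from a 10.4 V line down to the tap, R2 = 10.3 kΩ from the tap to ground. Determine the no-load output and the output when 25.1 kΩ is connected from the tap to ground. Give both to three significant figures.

Open-circuit: V = 10.4 × 10300/(624 + 10300) = 9.81 V.
With the load, R2 becomes R2‖R_L = 7303 Ω, so V = 10.4 × 7303/7927 = 9.58 V.

Unloaded: 9.81 V; loaded: 9.58 V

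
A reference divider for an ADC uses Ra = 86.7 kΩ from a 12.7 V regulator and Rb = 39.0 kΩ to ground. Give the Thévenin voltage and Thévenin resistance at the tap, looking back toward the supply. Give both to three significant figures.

V_th is the open-circuit tap voltage: 12.7 × 39.0/(86.7 + 39.0) = 3.94 V.
With the supply zeroed, Ra and Rb appear in parallel from the tap: R_th = Ra‖Rb = (86.7 × 39.0)/125.7 = 26.9 kΩ.

V_th = 3.94 V, R_th = 26.9 kΩ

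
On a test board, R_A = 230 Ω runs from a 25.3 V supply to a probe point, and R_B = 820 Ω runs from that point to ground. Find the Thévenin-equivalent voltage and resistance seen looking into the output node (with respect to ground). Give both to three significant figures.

V_th is the open-circuit tap voltage: 25.3 × 820/(230 + 820) = 19.8 V.
With the supply zeroed, R_A and R_B appear in parallel from the tap: R_th = R_A‖R_B = (230 × 820)/1050 = 180 Ω.

V_th = 19.8 V, R_th = 180 Ω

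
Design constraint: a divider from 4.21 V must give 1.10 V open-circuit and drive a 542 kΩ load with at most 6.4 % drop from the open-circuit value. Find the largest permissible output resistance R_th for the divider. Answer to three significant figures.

R_th ≤ 37.1 kΩ

Loading drop = R_th/(R_th + R_L) ≤ 0.0640, so R_th ≤ R_L · ε/(1−ε) = 542 kΩ × 0.0640/0.9360 = 37.1 kΩ.
(Any R1, R2 with R2/(R1+R2) = 0.261 and R1‖R2 ≤ 37.1 kΩ will meet the spec.)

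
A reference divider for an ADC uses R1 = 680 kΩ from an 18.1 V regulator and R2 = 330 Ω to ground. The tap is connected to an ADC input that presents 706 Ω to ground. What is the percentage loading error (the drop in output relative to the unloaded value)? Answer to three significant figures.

31.8 %

Unloaded V = 18.1 × 330/680300 = 0.008780 V.
Loaded: R2‖R_L = 224.9 Ω, giving V = 18.1 × 224.9/680200 = 0.005984 V.
Drop = (0.008780 − 0.005984) / 0.008780 = 31.8 %.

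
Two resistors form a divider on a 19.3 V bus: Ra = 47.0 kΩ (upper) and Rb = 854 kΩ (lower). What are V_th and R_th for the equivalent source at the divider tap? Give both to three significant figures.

V_th is the open-circuit tap voltage: 19.3 × 854/(47.0 + 854) = 18.3 V.
With the supply zeroed, Ra and Rb appear in parallel from the tap: R_th = Ra‖Rb = (47.0 × 854)/901.0 = 44.5 kΩ.

V_th = 18.3 V, R_th = 44.5 kΩ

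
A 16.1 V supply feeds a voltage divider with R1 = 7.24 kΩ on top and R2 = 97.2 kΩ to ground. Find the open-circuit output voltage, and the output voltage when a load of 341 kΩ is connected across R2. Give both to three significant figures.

Unloaded: 15.0 V; loaded: 14.7 V

Open-circuit: V = 16.1 × 97.2/(7.24 + 97.2) = 15.0 V.
With the load, R2 becomes R2‖R_L = 75.64 kΩ, so V = 16.1 × 75.64/82.88 = 14.7 V.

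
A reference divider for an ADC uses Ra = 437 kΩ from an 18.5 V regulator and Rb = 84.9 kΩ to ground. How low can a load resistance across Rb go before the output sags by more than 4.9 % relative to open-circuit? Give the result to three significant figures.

R_L(min) ≈ 1.38 MΩ

Output resistance R_th = Ra‖Rb = (437 × 84.9)/521.9 = 71.09 kΩ.
The fractional drop is R_th/(R_th + R_L); requiring this ≤ 0.0490 gives R_L ≥ R_th(1/0.0490 − 1) = 71.09 × 19.41 = 1.38 MΩ.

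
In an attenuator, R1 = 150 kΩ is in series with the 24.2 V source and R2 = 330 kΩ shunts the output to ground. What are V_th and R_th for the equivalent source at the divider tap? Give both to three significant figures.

V_th is the open-circuit tap voltage: 24.2 × 330/(150 + 330) = 16.6 V.
With the supply zeroed, R1 and R2 appear in parallel from the tap: R_th = R1‖R2 = (150 × 330)/480.0 = 103 kΩ.

V_th = 16.6 V, R_th = 103 kΩ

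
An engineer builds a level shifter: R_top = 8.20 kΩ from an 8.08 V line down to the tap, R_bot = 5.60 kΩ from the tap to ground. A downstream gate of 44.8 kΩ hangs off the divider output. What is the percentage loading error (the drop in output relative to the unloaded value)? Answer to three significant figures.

6.91 %

The divider's output (Thévenin) resistance is R_top‖R_bot = 3.328 kΩ.
Fractional drop under load = R_th/(R_th + R_L) = 3.328 / (3.328 + 44.8) = 0.06914.
So the output falls by 6.91 %.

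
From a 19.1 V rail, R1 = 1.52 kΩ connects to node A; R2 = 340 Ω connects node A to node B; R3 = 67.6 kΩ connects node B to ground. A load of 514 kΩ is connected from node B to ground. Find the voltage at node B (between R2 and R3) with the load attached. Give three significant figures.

V ≈ 18.5 V

At node B, R3 is in parallel with the load: R3‖R_L = 59740 Ω.
Below node A the resistance is R2 + (R3‖R_L) = 60080 Ω, so V_A = 19.1 × 60080/61600 = 18.63 V.
Then V_B = V_A × (R3‖R_L)/(R2 + R3‖R_L) = 18.63 × 59740/60080 = 18.5 V.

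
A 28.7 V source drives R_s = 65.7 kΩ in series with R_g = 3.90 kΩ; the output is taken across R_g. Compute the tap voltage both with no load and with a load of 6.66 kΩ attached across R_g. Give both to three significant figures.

Open-circuit: V = 28.7 × 3.90/(65.7 + 3.90) = 1.61 V.
With the load, R_g becomes R_g‖R_L = 2.460 kΩ, so V = 28.7 × 2.460/68.16 = 1.04 V.

Unloaded: 1.61 V; loaded: 1.04 V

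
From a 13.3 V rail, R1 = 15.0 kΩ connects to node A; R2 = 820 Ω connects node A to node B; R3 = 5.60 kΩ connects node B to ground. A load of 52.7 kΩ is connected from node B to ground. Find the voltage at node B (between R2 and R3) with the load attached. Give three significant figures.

At node B, R3 is in parallel with the load: R3‖R_L = 5062 Ω.
Below node A the resistance is R2 + (R3‖R_L) = 5882 Ω, so V_A = 13.3 × 5882/20880 = 3.746 V.
Then V_B = V_A × (R3‖R_L)/(R2 + R3‖R_L) = 3.746 × 5062/5882 = 3.22 V.

V ≈ 3.22 V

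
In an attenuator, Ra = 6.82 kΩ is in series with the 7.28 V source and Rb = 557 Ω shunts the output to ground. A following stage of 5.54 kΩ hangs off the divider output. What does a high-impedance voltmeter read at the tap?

The load sits in parallel with Rb: Rb‖R_L = (557 × 5540) / (557 + 5540) = 506.1 Ω.
V_out = 7.28 × 506.1 / (6820 + 506.1) = 7.28 × 506.1/7326 = 0.503 V.

V_out ≈ 0.503 V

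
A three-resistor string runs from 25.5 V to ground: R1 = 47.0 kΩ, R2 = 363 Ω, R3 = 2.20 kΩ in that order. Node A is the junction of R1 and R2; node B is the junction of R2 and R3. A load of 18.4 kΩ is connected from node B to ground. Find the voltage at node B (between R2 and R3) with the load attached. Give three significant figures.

At node B, R3 is in parallel with the load: R3‖R_L = 1965 Ω.
Below node A the resistance is R2 + (R3‖R_L) = 2328 Ω, so V_A = 25.5 × 2328/49330 = 1.203 V.
Then V_B = V_A × (R3‖R_L)/(R2 + R3‖R_L) = 1.203 × 1965/2328 = 1.02 V.

V ≈ 1.02 V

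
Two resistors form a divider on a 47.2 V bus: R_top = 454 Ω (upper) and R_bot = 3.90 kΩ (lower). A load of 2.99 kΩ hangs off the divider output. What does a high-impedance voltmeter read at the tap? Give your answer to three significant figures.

The load sits in parallel with R_bot: R_bot‖R_L = (3900 × 2990) / (3900 + 2990) = 1692 Ω.
V_out = 47.2 × 1692 / (454 + 1692) = 47.2 × 1692/2146 = 37.2 V.

V_out ≈ 37.2 V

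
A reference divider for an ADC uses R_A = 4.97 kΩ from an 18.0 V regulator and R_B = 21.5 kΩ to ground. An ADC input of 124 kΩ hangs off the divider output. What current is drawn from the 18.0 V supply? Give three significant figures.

I ≈ 0.773 mA

R_B‖R_L = 18.32 kΩ, so the source sees R_A + R_B‖R_L = 23.29 kΩ.
I = 18.0 V / 23.29 kΩ = 0.773 mA.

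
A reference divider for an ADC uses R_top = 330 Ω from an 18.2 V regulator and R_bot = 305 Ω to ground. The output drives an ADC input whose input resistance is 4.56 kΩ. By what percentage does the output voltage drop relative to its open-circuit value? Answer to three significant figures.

The divider's output (Thévenin) resistance is R_top‖R_bot = 158.5 Ω.
Fractional drop under load = R_th/(R_th + R_L) = 158.5 / (158.5 + 4560) = 0.03359.
So the output falls by 3.36 %.

3.36 %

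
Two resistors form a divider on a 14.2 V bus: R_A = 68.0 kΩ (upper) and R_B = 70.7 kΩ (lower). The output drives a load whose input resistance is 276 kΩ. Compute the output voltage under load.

V_out ≈ 6.43 V

The load sits in parallel with R_B: R_B‖R_L = (70.7 × 276) / (70.7 + 276) = 56.28 kΩ.
V_out = 14.2 × 56.28 / (68.0 + 56.28) = 14.2 × 56.28/124.3 = 6.43 V.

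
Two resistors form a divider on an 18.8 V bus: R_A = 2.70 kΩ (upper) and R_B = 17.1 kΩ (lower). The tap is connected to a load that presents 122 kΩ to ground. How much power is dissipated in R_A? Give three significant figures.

Total resistance from the source is R_A + (R_B‖R_L) = 17.70 kΩ, so I = 18.8/17.70 kΩ = 1.062 mA.
P = I²·R_A = (1.062 mA)² × 2.70 kΩ = 3.05 mW.

P ≈ 3.05 mW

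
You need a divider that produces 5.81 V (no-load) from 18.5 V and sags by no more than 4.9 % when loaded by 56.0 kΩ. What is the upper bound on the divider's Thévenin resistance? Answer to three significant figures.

Loading drop = R_th/(R_th + R_L) ≤ 0.0490, so R_th ≤ R_L · ε/(1−ε) = 56.0 kΩ × 0.0490/0.9510 = 2.89 kΩ.

R_th ≤ 2.89 kΩ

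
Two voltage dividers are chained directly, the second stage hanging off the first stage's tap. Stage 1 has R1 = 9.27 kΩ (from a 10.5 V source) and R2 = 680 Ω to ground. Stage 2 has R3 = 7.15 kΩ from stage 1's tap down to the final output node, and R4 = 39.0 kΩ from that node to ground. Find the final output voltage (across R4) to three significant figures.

Stage 2 presents R3+R4 = 46150 Ω as a load on stage 1's tap.
Stage 1's lower leg becomes R2‖(R3+R4) = 670.1 Ω, so V_mid = 10.5 × 670.1/9940 = 0.7079 V.
Stage 2 is itself unloaded: V_out = V_mid × R4/(R3+R4) = 0.7079 × 39000/46150 = 0.598 V.

V_out ≈ 0.598 V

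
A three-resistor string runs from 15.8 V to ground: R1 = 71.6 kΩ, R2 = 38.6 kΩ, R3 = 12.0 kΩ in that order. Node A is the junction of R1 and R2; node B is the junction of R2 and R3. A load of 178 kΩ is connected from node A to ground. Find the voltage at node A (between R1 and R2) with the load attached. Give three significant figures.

V ≈ 5.61 V

Below node A the series string R2+R3 = 50.60 kΩ sits in parallel with the 178 kΩ load: 39.40 kΩ.
V_A = 15.8 × 39.40/(71.6 + 39.40) = 5.61 V.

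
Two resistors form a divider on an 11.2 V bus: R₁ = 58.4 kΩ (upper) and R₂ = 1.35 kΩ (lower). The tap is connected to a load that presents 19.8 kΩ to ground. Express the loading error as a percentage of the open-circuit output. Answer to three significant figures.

6.25 %

The divider's output (Thévenin) resistance is R₁‖R₂ = 1.319 kΩ.
Fractional drop under load = R_th/(R_th + R_L) = 1.319 / (1.319 + 19.8) = 0.06248.
So the output falls by 6.25 %.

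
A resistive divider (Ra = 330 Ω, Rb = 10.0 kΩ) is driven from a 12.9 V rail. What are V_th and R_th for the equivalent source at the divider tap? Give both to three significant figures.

V_th is the open-circuit tap voltage: 12.9 × 10000/(330 + 10000) = 12.5 V.
With the supply zeroed, Ra and Rb appear in parallel from the tap: R_th = Ra‖Rb = (330 × 10000)/10330 = 319 Ω.

V_th = 12.5 V, R_th = 319 Ω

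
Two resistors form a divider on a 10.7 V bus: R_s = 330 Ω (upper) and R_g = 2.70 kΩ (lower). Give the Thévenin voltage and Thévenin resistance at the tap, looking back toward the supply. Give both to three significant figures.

V_th is the open-circuit tap voltage: 10.7 × 2700/(330 + 2700) = 9.53 V.
With the supply zeroed, R_s and R_g appear in parallel from the tap: R_th = R_s‖R_g = (330 × 2700)/3030 = 294 Ω.

V_th = 9.53 V, R_th = 294 Ω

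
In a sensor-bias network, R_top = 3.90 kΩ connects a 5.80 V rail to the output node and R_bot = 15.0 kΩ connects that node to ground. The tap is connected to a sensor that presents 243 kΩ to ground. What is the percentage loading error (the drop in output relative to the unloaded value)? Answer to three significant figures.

The divider's output (Thévenin) resistance is R_top‖R_bot = 3.095 kΩ.
Fractional drop under load = R_th/(R_th + R_L) = 3.095 / (3.095 + 243) = 0.01258.
So the output falls by 1.26 %.

1.26 %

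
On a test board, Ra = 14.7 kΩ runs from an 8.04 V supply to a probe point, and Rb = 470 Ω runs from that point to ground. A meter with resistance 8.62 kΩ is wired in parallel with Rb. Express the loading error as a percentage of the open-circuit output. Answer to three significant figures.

The divider's output (Thévenin) resistance is Ra‖Rb = 455.4 Ω.
Fractional drop under load = R_th/(R_th + R_L) = 455.4 / (455.4 + 8620) = 0.05018.
So the output falls by 5.02 %.

5.02 %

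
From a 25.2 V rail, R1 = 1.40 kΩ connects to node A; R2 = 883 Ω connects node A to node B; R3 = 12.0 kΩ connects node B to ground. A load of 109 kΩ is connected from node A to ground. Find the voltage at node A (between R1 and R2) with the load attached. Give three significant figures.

V ≈ 22.5 V

Below node A the series string R2+R3 = 12880 Ω sits in parallel with the 109000 Ω load: 11520 Ω.
V_A = 25.2 × 11520/(1400 + 11520) = 22.5 V.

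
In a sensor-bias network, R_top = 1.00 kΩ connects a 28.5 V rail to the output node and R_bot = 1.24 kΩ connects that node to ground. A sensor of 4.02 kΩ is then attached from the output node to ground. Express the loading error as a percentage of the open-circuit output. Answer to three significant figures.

Unloaded V = 28.5 × 1.24/2.240 = 15.777 V.
Loaded: R_bot‖R_L = 0.9477 kΩ, giving V = 28.5 × 0.9477/1.948 = 13.867 V.
Drop = (15.777 − 13.867) / 15.777 = 12.1 %.

12.1 %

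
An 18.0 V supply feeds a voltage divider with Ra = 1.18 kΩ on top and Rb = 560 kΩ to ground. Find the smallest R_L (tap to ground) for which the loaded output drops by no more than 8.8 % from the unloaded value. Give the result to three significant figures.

R_L(min) ≈ 12.2 kΩ

Output resistance R_th = Ra‖Rb = (1.18 × 560)/561.2 = 1.178 kΩ.
The fractional drop is R_th/(R_th + R_L); requiring this ≤ 0.0880 gives R_L ≥ R_th(1/0.0880 − 1) = 1.178 × 10.36 = 12.2 kΩ.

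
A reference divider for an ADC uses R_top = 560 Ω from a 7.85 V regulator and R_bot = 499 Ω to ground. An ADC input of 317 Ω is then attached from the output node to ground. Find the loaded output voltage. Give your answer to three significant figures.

V_out ≈ 2.02 V

The load sits in parallel with R_bot: R_bot‖R_L = (499 × 317) / (499 + 317) = 193.9 Ω.
V_out = 7.85 × 193.9 / (560 + 193.9) = 7.85 × 193.9/753.9 = 2.02 V.
(Unloaded it would have been 3.70 V.)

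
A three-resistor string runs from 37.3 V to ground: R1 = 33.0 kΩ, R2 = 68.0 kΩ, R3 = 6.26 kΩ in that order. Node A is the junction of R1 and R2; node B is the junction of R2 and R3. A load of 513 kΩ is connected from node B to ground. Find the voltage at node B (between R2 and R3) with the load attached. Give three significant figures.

V ≈ 2.15 V

At node B, R3 is in parallel with the load: R3‖R_L = 6.185 kΩ.
Below node A the resistance is R2 + (R3‖R_L) = 74.18 kΩ, so V_A = 37.3 × 74.18/107.2 = 25.82 V.
Then V_B = V_A × (R3‖R_L)/(R2 + R3‖R_L) = 25.82 × 6.185/74.18 = 2.15 V.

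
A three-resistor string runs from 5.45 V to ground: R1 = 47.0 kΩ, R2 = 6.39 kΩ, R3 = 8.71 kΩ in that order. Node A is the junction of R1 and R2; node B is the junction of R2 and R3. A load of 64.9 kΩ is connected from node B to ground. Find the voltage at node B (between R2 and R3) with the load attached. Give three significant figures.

At node B, R3 is in parallel with the load: R3‖R_L = 7.679 kΩ.
Below node A the resistance is R2 + (R3‖R_L) = 14.07 kΩ, so V_A = 5.45 × 14.07/61.07 = 1.256 V.
Then V_B = V_A × (R3‖R_L)/(R2 + R3‖R_L) = 1.256 × 7.679/14.07 = 0.685 V.

V ≈ 0.685 V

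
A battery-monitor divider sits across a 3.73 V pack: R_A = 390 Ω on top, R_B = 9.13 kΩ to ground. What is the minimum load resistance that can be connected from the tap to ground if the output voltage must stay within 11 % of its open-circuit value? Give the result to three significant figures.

R_L(min) ≈ 3.03 kΩ

Output resistance R_th = R_A‖R_B = (390 × 9130)/9520 = 374.0 Ω.
The fractional drop is R_th/(R_th + R_L); requiring this ≤ 0.110 gives R_L ≥ R_th(1/0.110 − 1) = 374.0 × 8.091 = 3.03 kΩ.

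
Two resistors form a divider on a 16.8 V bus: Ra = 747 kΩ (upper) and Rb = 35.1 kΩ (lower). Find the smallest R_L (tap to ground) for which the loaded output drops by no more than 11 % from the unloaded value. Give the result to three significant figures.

R_L(min) ≈ 271 kΩ

Output resistance R_th = Ra‖Rb = (747 × 35.1)/782.1 = 33.52 kΩ.
The fractional drop is R_th/(R_th + R_L); requiring this ≤ 0.110 gives R_L ≥ R_th(1/0.110 − 1) = 33.52 × 8.091 = 271 kΩ.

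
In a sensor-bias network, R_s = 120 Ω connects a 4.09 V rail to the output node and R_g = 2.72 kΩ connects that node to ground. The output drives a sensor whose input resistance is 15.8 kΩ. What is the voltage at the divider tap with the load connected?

V_out ≈ 3.89 V

The load sits in parallel with R_g: R_g‖R_L = (2720 × 15800) / (2720 + 15800) = 2321 Ω.
V_out = 4.09 × 2321 / (120 + 2321) = 4.09 × 2321/2441 = 3.89 V.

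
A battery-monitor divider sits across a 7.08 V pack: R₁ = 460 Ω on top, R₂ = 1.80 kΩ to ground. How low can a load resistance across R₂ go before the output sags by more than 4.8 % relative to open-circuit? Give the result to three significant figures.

Output resistance R_th = R₁‖R₂ = (460 × 1800)/2260 = 366.4 Ω.
The fractional drop is R_th/(R_th + R_L); requiring this ≤ 0.0480 gives R_L ≥ R_th(1/0.0480 − 1) = 366.4 × 19.83 = 7.27 kΩ.

R_L(min) ≈ 7.27 kΩ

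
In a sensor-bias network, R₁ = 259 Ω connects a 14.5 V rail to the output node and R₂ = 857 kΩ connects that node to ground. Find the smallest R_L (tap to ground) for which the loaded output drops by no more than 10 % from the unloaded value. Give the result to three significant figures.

R_L(min) ≈ 2.33 kΩ

Output resistance R_th = R₁‖R₂ = (259 × 857000)/857300 = 258.9 Ω.
The fractional drop is R_th/(R_th + R_L); requiring this ≤ 0.100 gives R_L ≥ R_th(1/0.100 − 1) = 258.9 × 9.000 = 2.33 kΩ.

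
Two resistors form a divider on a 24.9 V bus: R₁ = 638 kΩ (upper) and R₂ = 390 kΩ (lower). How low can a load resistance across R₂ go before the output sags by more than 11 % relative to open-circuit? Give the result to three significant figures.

Output resistance R_th = R₁‖R₂ = (638 × 390)/1028 = 242.0 kΩ.
The fractional drop is R_th/(R_th + R_L); requiring this ≤ 0.110 gives R_L ≥ R_th(1/0.110 − 1) = 242.0 × 8.091 = 1.96 MΩ.

R_L(min) ≈ 1.96 MΩ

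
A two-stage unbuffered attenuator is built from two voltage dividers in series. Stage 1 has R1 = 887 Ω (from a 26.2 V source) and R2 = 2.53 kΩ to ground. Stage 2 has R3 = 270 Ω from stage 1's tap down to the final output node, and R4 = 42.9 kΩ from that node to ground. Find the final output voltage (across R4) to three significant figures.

Stage 2 presents R3+R4 = 43170 Ω as a load on stage 1's tap.
Stage 1's lower leg becomes R2‖(R3+R4) = 2390 Ω, so V_mid = 26.2 × 2390/3277 = 19.11 V.
Stage 2 is itself unloaded: V_out = V_mid × R4/(R3+R4) = 19.11 × 42900/43170 = 19.0 V.

V_out ≈ 19.0 V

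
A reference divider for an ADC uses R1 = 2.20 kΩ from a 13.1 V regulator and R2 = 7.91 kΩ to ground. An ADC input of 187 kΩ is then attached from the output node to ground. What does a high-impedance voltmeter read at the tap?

V_out ≈ 10.2 V

The load sits in parallel with R2: R2‖R_L = (7.91 × 187) / (7.91 + 187) = 7.589 kΩ.
V_out = 13.1 × 7.589 / (2.20 + 7.589) = 13.1 × 7.589/9.789 = 10.2 V.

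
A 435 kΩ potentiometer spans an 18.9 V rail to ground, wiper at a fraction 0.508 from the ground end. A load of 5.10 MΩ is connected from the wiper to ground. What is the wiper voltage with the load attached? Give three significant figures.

V ≈ 9.40 V

The wiper splits the pot into (1−α)R = 214.0 kΩ above and αR = 221.0 kΩ below.
Lower section ‖ load = 211.8 kΩ.
V_wiper = 18.9 × 211.8/(214.0 + 211.8) = 9.40 V.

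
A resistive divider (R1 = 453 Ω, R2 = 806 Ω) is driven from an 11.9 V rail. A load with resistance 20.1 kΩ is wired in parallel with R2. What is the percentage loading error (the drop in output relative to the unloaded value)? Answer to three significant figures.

1.42 %

The divider's output (Thévenin) resistance is R1‖R2 = 290.0 Ω.
Fractional drop under load = R_th/(R_th + R_L) = 290.0 / (290.0 + 20100) = 0.01422.
So the output falls by 1.42 %.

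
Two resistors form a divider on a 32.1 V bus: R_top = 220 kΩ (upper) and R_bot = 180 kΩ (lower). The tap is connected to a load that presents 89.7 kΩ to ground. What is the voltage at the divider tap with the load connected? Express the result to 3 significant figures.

The load sits in parallel with R_bot: R_bot‖R_L = (180 × 89.7) / (180 + 89.7) = 59.87 kΩ.
V_out = 32.1 × 59.87 / (220 + 59.87) = 32.1 × 59.87/279.9 = 6.87 V.

V_out ≈ 6.87 V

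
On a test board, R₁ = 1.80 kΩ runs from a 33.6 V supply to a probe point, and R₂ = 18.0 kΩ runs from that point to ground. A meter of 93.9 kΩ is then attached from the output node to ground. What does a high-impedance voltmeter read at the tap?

V_out ≈ 30.0 V

The load sits in parallel with R₂: R₂‖R_L = (18.0 × 93.9) / (18.0 + 93.9) = 15.10 kΩ.
V_out = 33.6 × 15.10 / (1.80 + 15.10) = 33.6 × 15.10/16.90 = 30.0 V.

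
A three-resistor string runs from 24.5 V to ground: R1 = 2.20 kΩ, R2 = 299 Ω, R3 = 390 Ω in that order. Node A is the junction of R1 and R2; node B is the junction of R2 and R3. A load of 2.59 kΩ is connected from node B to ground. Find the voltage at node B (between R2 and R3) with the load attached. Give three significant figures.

At node B, R3 is in parallel with the load: R3‖R_L = 339.0 Ω.
Below node A the resistance is R2 + (R3‖R_L) = 638.0 Ω, so V_A = 24.5 × 638.0/2838 = 5.507 V.
Then V_B = V_A × (R3‖R_L)/(R2 + R3‖R_L) = 5.507 × 339.0/638.0 = 2.93 V.

V ≈ 2.93 V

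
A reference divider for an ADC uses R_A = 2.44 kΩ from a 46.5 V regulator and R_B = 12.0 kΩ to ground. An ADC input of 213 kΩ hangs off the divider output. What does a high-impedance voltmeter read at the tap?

The load sits in parallel with R_B: R_B‖R_L = (12.0 × 213) / (12.0 + 213) = 11.36 kΩ.
V_out = 46.5 × 11.36 / (2.44 + 11.36) = 46.5 × 11.36/13.80 = 38.3 V.
(Unloaded it would have been 38.6 V.)

V_out ≈ 38.3 V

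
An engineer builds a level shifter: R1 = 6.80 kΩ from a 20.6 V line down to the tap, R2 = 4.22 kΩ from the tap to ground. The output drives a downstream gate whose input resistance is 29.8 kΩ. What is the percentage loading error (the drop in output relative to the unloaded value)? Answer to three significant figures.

8.04 %

The divider's output (Thévenin) resistance is R1‖R2 = 2.604 kΩ.
Fractional drop under load = R_th/(R_th + R_L) = 2.604 / (2.604 + 29.8) = 0.08036.
So the output falls by 8.04 %.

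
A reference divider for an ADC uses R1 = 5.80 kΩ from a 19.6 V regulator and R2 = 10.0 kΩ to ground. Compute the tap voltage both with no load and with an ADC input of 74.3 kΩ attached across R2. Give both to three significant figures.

Open-circuit: V = 19.6 × 10.0/(5.80 + 10.0) = 12.4 V.
With the load, R2 becomes R2‖R_L = 8.814 kΩ, so V = 19.6 × 8.814/14.61 = 11.8 V.

Unloaded: 12.4 V; loaded: 11.8 V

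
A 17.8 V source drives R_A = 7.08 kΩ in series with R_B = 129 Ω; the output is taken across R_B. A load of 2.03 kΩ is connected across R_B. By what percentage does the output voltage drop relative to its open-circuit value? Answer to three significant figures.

The divider's output (Thévenin) resistance is R_A‖R_B = 126.7 Ω.
Fractional drop under load = R_th/(R_th + R_L) = 126.7 / (126.7 + 2030) = 0.05874.
So the output falls by 5.87 %.

5.87 %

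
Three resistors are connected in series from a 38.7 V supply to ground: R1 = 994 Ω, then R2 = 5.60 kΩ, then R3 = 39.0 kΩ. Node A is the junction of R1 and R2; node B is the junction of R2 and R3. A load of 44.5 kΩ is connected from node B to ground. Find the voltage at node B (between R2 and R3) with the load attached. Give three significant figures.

V ≈ 29.4 V

At node B, R3 is in parallel with the load: R3‖R_L = 20780 Ω.
Below node A the resistance is R2 + (R3‖R_L) = 26380 Ω, so V_A = 38.7 × 26380/27380 = 37.29 V.
Then V_B = V_A × (R3‖R_L)/(R2 + R3‖R_L) = 37.29 × 20780/26380 = 29.4 V.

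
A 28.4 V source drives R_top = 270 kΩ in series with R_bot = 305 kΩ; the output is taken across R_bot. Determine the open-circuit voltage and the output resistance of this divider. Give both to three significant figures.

V_th = 15.1 V, R_th = 143 kΩ

V_th is the open-circuit tap voltage: 28.4 × 305/(270 + 305) = 15.1 V.
With the supply zeroed, R_top and R_bot appear in parallel from the tap: R_th = R_top‖R_bot = (270 × 305)/575.0 = 143 kΩ.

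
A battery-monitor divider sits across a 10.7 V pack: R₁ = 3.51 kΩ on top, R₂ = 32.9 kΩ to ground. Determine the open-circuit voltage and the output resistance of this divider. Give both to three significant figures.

V_th is the open-circuit tap voltage: 10.7 × 32.9/(3.51 + 32.9) = 9.67 V.
With the supply zeroed, R₁ and R₂ appear in parallel from the tap: R_th = R₁‖R₂ = (3.51 × 32.9)/36.41 = 3.17 kΩ.

V_th = 9.67 V, R_th = 3.17 kΩ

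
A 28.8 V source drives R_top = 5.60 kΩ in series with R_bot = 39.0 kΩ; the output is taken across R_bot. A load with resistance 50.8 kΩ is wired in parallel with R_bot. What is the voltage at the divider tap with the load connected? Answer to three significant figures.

V_out ≈ 23.0 V

The load sits in parallel with R_bot: R_bot‖R_L = (39.0 × 50.8) / (39.0 + 50.8) = 22.06 kΩ.
V_out = 28.8 × 22.06 / (5.60 + 22.06) = 28.8 × 22.06/27.66 = 23.0 V.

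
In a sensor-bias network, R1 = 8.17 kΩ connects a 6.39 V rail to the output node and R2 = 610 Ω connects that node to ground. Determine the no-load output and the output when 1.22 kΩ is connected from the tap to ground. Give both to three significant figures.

Unloaded: 0.444 V; loaded: 0.303 V

Open-circuit: V = 6.39 × 610/(8170 + 610) = 0.444 V.
With the load, R2 becomes R2‖R_L = 406.7 Ω, so V = 6.39 × 406.7/8577 = 0.303 V.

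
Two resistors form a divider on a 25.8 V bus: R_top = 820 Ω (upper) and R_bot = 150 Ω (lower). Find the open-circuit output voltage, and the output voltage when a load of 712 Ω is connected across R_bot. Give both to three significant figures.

Open-circuit: V = 25.8 × 150/(820 + 150) = 3.99 V.
With the load, R_bot becomes R_bot‖R_L = 123.9 Ω, so V = 25.8 × 123.9/943.9 = 3.39 V.

Unloaded: 3.99 V; loaded: 3.39 V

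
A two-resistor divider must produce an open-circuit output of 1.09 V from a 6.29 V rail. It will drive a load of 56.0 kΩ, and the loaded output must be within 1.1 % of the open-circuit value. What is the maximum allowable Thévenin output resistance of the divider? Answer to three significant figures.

R_th ≤ 623 Ω

Loading drop = R_th/(R_th + R_L) ≤ 0.0110, so R_th ≤ R_L · ε/(1−ε) = 56.0 kΩ × 0.0110/0.9890 = 623 Ω.
(Any R1, R2 with R2/(R1+R2) = 0.173 and R1‖R2 ≤ 623 Ω will meet the spec.)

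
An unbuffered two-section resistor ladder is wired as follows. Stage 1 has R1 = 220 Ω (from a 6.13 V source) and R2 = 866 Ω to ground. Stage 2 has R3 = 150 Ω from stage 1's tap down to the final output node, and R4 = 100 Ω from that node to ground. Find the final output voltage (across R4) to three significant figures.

Stage 2 presents R3+R4 = 250.0 Ω as a load on stage 1's tap.
Stage 1's lower leg becomes R2‖(R3+R4) = 194.0 Ω, so V_mid = 6.13 × 194.0/414.0 = 2.872 V.
Stage 2 is itself unloaded: V_out = V_mid × R4/(R3+R4) = 2.872 × 100/250.0 = 1.15 V.

V_out ≈ 1.15 V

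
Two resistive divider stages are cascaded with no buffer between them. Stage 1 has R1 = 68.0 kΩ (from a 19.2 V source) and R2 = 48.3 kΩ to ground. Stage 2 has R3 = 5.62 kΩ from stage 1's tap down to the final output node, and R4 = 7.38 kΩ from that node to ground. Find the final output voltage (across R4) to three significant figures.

V_out ≈ 1.43 V

Stage 2 presents R3+R4 = 13.00 kΩ as a load on stage 1's tap.
Stage 1's lower leg becomes R2‖(R3+R4) = 10.24 kΩ, so V_mid = 19.2 × 10.24/78.24 = 2.514 V.
Stage 2 is itself unloaded: V_out = V_mid × R4/(R3+R4) = 2.514 × 7.38/13.00 = 1.43 V.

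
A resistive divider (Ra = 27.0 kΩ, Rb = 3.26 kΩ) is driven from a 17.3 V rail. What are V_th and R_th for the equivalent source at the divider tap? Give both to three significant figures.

V_th = 1.86 V, R_th = 2.91 kΩ

V_th is the open-circuit tap voltage: 17.3 × 3.26/(27.0 + 3.26) = 1.86 V.
With the supply zeroed, Ra and Rb appear in parallel from the tap: R_th = Ra‖Rb = (27.0 × 3.26)/30.26 = 2.91 kΩ.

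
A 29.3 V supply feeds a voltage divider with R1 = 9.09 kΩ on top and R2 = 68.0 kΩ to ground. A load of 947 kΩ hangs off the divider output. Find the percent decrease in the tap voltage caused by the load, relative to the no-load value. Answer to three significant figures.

0.840 %

The divider's output (Thévenin) resistance is R1‖R2 = 8.018 kΩ.
Fractional drop under load = R_th/(R_th + R_L) = 8.018 / (8.018 + 947) = 0.008396.
So the output falls by 0.840 %.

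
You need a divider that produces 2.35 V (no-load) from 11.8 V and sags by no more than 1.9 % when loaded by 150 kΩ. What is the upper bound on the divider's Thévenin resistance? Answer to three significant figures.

R_th ≤ 2.91 kΩ

Loading drop = R_th/(R_th + R_L) ≤ 0.0190, so R_th ≤ R_L · ε/(1−ε) = 150 kΩ × 0.0190/0.9810 = 2.91 kΩ.
(Any R1, R2 with R2/(R1+R2) = 0.199 and R1‖R2 ≤ 2.91 kΩ will meet the spec.)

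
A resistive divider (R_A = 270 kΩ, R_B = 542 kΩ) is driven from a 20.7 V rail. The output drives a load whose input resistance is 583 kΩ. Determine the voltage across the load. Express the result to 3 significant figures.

The load sits in parallel with R_B: R_B‖R_L = (542 × 583) / (542 + 583) = 280.9 kΩ.
V_out = 20.7 × 280.9 / (270 + 280.9) = 20.7 × 280.9/550.9 = 10.6 V.
(Unloaded it would have been 13.8 V.)

V_out ≈ 10.6 V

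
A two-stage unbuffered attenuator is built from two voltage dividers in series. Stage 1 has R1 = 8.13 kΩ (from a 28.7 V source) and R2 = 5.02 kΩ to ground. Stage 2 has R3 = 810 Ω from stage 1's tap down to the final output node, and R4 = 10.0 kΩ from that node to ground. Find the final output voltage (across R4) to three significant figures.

V_out ≈ 7.87 V

Stage 2 presents R3+R4 = 10810 Ω as a load on stage 1's tap.
Stage 1's lower leg becomes R2‖(R3+R4) = 3428 Ω, so V_mid = 28.7 × 3428/11560 = 8.512 V.
Stage 2 is itself unloaded: V_out = V_mid × R4/(R3+R4) = 8.512 × 10000/10810 = 7.87 V.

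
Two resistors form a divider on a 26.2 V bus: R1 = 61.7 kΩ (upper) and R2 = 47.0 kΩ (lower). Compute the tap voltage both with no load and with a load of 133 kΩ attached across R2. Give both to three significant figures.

Open-circuit: V = 26.2 × 47.0/(61.7 + 47.0) = 11.3 V.
With the load, R2 becomes R2‖R_L = 34.73 kΩ, so V = 26.2 × 34.73/96.43 = 9.44 V.

Unloaded: 11.3 V; loaded: 9.44 V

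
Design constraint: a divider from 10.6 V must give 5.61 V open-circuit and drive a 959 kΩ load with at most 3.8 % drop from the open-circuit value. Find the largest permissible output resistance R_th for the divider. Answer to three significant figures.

Loading drop = R_th/(R_th + R_L) ≤ 0.0380, so R_th ≤ R_L · ε/(1−ε) = 959 kΩ × 0.0380/0.9620 = 37.9 kΩ.
(Any R1, R2 with R2/(R1+R2) = 0.529 and R1‖R2 ≤ 37.9 kΩ will meet the spec.)

R_th ≤ 37.9 kΩ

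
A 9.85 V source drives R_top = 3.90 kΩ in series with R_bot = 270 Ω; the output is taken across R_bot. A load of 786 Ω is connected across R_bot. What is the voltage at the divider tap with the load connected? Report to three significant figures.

The load sits in parallel with R_bot: R_bot‖R_L = (270 × 786) / (270 + 786) = 201.0 Ω.
V_out = 9.85 × 201.0 / (3900 + 201.0) = 9.85 × 201.0/4101 = 0.483 V.

V_out ≈ 0.483 V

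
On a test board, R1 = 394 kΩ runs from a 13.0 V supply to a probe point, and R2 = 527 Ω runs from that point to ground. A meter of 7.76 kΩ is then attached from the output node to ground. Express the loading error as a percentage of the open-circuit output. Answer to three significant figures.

6.35 %

The divider's output (Thévenin) resistance is R1‖R2 = 526.3 Ω.
Fractional drop under load = R_th/(R_th + R_L) = 526.3 / (526.3 + 7760) = 0.06351.
So the output falls by 6.35 %.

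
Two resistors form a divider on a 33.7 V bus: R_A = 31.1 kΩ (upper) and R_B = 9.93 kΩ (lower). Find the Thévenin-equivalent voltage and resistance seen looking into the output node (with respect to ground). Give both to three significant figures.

V_th = 8.16 V, R_th = 7.53 kΩ

V_th is the open-circuit tap voltage: 33.7 × 9.93/(31.1 + 9.93) = 8.16 V.
With the supply zeroed, R_A and R_B appear in parallel from the tap: R_th = R_A‖R_B = (31.1 × 9.93)/41.03 = 7.53 kΩ.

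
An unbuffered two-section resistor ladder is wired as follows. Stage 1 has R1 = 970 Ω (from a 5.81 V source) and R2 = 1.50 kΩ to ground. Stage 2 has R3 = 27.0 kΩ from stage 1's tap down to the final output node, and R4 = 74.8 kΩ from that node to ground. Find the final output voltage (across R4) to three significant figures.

Stage 2 presents R3+R4 = 101800 Ω as a load on stage 1's tap.
Stage 1's lower leg becomes R2‖(R3+R4) = 1478 Ω, so V_mid = 5.81 × 1478/2448 = 3.508 V.
Stage 2 is itself unloaded: V_out = V_mid × R4/(R3+R4) = 3.508 × 74800/101800 = 2.58 V.

V_out ≈ 2.58 V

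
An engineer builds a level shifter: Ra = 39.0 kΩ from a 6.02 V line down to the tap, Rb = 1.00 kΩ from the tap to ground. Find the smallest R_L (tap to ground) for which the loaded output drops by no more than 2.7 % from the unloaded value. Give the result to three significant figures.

R_L(min) ≈ 35.1 kΩ

Output resistance R_th = Ra‖Rb = (39000 × 1000)/40000 = 975.0 Ω.
The fractional drop is R_th/(R_th + R_L); requiring this ≤ 0.0270 gives R_L ≥ R_th(1/0.0270 − 1) = 975.0 × 36.04 = 35.1 kΩ.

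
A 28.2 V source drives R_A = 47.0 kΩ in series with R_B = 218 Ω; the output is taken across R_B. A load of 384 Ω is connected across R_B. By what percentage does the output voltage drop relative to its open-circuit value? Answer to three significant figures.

36.1 %

The divider's output (Thévenin) resistance is R_A‖R_B = 217.0 Ω.
Fractional drop under load = R_th/(R_th + R_L) = 217.0 / (217.0 + 384) = 0.3611.
So the output falls by 36.1 %.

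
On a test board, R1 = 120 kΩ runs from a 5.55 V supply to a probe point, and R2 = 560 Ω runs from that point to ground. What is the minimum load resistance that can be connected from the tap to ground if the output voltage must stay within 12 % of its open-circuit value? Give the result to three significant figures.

R_L(min) ≈ 4.09 kΩ

Output resistance R_th = R1‖R2 = (120000 × 560)/120600 = 557.4 Ω.
The fractional drop is R_th/(R_th + R_L); requiring this ≤ 0.120 gives R_L ≥ R_th(1/0.120 − 1) = 557.4 × 7.333 = 4.09 kΩ.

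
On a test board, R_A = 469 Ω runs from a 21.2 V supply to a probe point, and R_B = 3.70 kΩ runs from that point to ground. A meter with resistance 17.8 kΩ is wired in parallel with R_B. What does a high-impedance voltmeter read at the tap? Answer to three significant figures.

The load sits in parallel with R_B: R_B‖R_L = (3700 × 17800) / (3700 + 17800) = 3063 Ω.
V_out = 21.2 × 3063 / (469 + 3063) = 21.2 × 3063/3532 = 18.4 V.
(Unloaded it would have been 18.8 V.)

V_out ≈ 18.4 V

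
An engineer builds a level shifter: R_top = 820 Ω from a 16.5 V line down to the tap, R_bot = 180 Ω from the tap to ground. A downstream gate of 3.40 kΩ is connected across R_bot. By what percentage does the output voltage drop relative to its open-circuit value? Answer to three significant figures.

The divider's output (Thévenin) resistance is R_top‖R_bot = 147.6 Ω.
Fractional drop under load = R_th/(R_th + R_L) = 147.6 / (147.6 + 3400) = 0.04161.
So the output falls by 4.16 %.

4.16 %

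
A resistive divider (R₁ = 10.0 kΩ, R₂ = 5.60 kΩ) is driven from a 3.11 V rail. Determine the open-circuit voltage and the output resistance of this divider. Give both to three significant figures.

V_th is the open-circuit tap voltage: 3.11 × 5.60/(10.0 + 5.60) = 1.12 V.
With the supply zeroed, R₁ and R₂ appear in parallel from the tap: R_th = R₁‖R₂ = (10.0 × 5.60)/15.60 = 3.59 kΩ.

V_th = 1.12 V, R_th = 3.59 kΩ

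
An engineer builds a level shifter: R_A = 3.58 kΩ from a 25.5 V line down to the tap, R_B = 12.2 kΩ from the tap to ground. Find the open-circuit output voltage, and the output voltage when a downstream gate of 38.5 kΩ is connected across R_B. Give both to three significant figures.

Unloaded: 19.7 V; loaded: 18.4 V

Open-circuit: V = 25.5 × 12.2/(3.58 + 12.2) = 19.7 V.
With the load, R_B becomes R_B‖R_L = 9.264 kΩ, so V = 25.5 × 9.264/12.84 = 18.4 V.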